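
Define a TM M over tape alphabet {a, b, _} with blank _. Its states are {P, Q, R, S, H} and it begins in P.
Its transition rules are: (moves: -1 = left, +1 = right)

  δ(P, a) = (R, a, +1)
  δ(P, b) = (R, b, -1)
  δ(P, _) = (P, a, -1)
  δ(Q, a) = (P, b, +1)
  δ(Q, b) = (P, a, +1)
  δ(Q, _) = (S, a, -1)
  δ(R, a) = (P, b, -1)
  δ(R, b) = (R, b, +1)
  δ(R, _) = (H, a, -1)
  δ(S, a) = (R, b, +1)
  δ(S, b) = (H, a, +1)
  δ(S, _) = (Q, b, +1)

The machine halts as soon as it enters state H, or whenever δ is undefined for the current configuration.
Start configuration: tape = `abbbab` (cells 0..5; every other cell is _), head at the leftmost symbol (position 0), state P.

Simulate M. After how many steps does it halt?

P | [a]bbbab_   read a → write a, move +1, go to R
R | a[b]bbab_   read b → write b, move +1, go to R
R | ab[b]bab_   read b → write b, move +1, go to R
R | abb[b]ab_   read b → write b, move +1, go to R
R | abbb[a]b_   read a → write b, move -1, go to P
P | abb[b]bb_   read b → write b, move -1, go to R
R | ab[b]bbb_   read b → write b, move +1, go to R
R | abb[b]bb_   read b → write b, move +1, go to R
R | abbb[b]b_   read b → write b, move +1, go to R
R | abbbb[b]_   read b → write b, move +1, go to R
R | abbbbb[_]   read _ → write a, move -1, go to H
H | abbbb[b]a
M halts after 11 transitions.

11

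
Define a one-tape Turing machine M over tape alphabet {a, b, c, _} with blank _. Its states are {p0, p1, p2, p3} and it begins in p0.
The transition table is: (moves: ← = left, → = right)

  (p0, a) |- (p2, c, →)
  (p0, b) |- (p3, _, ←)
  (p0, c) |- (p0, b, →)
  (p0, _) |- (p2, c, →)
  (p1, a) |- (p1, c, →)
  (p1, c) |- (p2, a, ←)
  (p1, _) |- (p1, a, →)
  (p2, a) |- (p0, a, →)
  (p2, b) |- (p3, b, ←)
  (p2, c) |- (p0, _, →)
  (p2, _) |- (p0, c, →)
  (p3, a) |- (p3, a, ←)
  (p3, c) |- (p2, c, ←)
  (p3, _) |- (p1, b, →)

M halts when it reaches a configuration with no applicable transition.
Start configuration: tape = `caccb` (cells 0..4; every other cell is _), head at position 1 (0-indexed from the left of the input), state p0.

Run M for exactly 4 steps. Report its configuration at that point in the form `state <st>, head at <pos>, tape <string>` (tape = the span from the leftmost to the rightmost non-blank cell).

state=p0 head=1 tape=c[a]ccb   (p0,a)→(p2,c,→)
state=p2 head=2 tape=cc[c]cb   (p2,c)→(p0,_,→)
state=p0 head=3 tape=cc_[c]b   (p0,c)→(p0,b,→)
state=p0 head=4 tape=cc_b[b]   (p0,b)→(p3,_,←)
state=p3 head=3 tape=cc_[b]_
After 4 steps: state p3, head at 3, tape cc_b.

state p3, head at 3, tape cc_b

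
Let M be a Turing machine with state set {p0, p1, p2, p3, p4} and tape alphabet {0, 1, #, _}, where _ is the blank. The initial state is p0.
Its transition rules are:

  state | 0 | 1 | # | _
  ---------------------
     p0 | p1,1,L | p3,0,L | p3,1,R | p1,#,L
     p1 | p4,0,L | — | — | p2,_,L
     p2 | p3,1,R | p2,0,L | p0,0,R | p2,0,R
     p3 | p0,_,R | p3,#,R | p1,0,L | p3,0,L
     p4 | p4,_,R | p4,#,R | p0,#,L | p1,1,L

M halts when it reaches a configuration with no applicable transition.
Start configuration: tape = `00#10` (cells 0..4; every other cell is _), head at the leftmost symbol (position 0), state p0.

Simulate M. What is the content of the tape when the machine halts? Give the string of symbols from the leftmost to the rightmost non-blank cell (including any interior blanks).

state=p0 head=0 tape=___[0]0#10   (p0,0)→(p1,1,L)
state=p1 head=-1 tape=__[_]10#10   (p1,_)→(p2,_,L)
state=p2 head=-2 tape=_[_]_10#10   (p2,_)→(p2,0,R)
state=p2 head=-1 tape=_0[_]10#10   (p2,_)→(p2,0,R)
state=p2 head=0 tape=_00[1]0#10   (p2,1)→(p2,0,L)
state=p2 head=-1 tape=_0[0]00#10   (p2,0)→(p3,1,R)
state=p3 head=0 tape=_01[0]0#10   (p3,0)→(p0,_,R)
state=p0 head=1 tape=_01_[0]#10   (p0,0)→(p1,1,L)
state=p1 head=0 tape=_01[_]1#10   (p1,_)→(p2,_,L)
state=p2 head=-1 tape=_0[1]_1#10   (p2,1)→(p2,0,L)
state=p2 head=-2 tape=_[0]0_1#10   (p2,0)→(p3,1,R)
state=p3 head=-1 tape=_1[0]_1#10   (p3,0)→(p0,_,R)
state=p0 head=0 tape=_1_[_]1#10   (p0,_)→(p1,#,L)
state=p1 head=-1 tape=_1[_]#1#10   (p1,_)→(p2,_,L)
state=p2 head=-2 tape=_[1]_#1#10   (p2,1)→(p2,0,L)
state=p2 head=-3 tape=[_]0_#1#10   (p2,_)→(p2,0,R)
state=p2 head=-2 tape=0[0]_#1#10   (p2,0)→(p3,1,R)
state=p3 head=-1 tape=01[_]#1#10   (p3,_)→(p3,0,L)
state=p3 head=-2 tape=0[1]0#1#10   (p3,1)→(p3,#,R)
state=p3 head=-1 tape=0#[0]#1#10   (p3,0)→(p0,_,R)
state=p0 head=0 tape=0#_[#]1#10   (p0,#)→(p3,1,R)
state=p3 head=1 tape=0#_1[1]#10   (p3,1)→(p3,#,R)
state=p3 head=2 tape=0#_1#[#]10   (p3,#)→(p1,0,L)
state=p1 head=1 tape=0#_1[#]010
The non-blank tape span at halt is 0#_1#010.

0#_1#010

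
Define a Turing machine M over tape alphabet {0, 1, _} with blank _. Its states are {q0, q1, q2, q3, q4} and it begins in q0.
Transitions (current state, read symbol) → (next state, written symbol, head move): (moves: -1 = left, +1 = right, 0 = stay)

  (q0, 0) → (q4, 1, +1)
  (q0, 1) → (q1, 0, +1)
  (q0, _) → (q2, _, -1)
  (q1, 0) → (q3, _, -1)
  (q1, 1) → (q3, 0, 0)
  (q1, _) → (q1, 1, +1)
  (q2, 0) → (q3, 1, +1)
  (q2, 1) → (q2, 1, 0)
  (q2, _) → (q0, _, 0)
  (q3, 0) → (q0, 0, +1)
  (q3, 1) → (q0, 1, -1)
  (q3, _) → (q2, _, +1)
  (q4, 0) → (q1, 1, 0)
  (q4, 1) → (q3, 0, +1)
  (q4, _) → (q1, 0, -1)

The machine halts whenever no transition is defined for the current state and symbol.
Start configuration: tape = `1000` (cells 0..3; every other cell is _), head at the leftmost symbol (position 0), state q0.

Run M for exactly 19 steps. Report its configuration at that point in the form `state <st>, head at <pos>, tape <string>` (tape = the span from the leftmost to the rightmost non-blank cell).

q0 | [1]000__   read 1 → write 0, move +1, go to q1
q1 | 0[0]00__   read 0 → write _, move -1, go to q3
q3 | [0]_00__   read 0 → write 0, move +1, go to q0
q0 | 0[_]00__   read _ → write _, move -1, go to q2
q2 | [0]_00__   read 0 → write 1, move +1, go to q3
q3 | 1[_]00__   read _ → write _, move +1, go to q2
q2 | 1_[0]0__   read 0 → write 1, move +1, go to q3
q3 | 1_1[0]__   read 0 → write 0, move +1, go to q0
q0 | 1_10[_]_   read _ → write _, move -1, go to q2
q2 | 1_1[0]__   read 0 → write 1, move +1, go to q3
q3 | 1_11[_]_   read _ → write _, move +1, go to q2
q2 | 1_11_[_]   read _ → write _, move 0, go to q0
q0 | 1_11_[_]   read _ → write _, move -1, go to q2
q2 | 1_11[_]_   read _ → write _, move 0, go to q0
q0 | 1_11[_]_   read _ → write _, move -1, go to q2
q2 | 1_1[1]__   read 1 → write 1, move 0, go to q2
q2 | 1_1[1]__   read 1 → write 1, move 0, go to q2
q2 | 1_1[1]__   read 1 → write 1, move 0, go to q2
q2 | 1_1[1]__   read 1 → write 1, move 0, go to q2
q2 | 1_1[1]__
After 19 steps: state q2, head at 3, tape 1_11.

state q2, head at 3, tape 1_11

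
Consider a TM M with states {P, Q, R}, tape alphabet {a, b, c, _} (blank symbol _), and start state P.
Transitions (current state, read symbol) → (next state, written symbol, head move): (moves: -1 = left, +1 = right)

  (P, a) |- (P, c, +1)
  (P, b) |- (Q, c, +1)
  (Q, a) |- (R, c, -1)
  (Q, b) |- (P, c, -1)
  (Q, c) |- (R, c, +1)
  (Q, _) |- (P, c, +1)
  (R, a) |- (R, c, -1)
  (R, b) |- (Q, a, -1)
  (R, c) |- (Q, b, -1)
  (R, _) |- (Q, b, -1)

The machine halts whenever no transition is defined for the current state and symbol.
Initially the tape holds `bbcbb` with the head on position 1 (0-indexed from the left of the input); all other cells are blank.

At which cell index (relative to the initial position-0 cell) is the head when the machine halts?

state=P head=1 tape=_b[b]cbb   (P,b)→(Q,c,+1)
state=Q head=2 tape=_bc[c]bb   (Q,c)→(R,c,+1)
state=R head=3 tape=_bcc[b]b   (R,b)→(Q,a,-1)
state=Q head=2 tape=_bc[c]ab   (Q,c)→(R,c,+1)
state=R head=3 tape=_bcc[a]b   (R,a)→(R,c,-1)
state=R head=2 tape=_bc[c]cb   (R,c)→(Q,b,-1)
state=Q head=1 tape=_b[c]bcb   (Q,c)→(R,c,+1)
state=R head=2 tape=_bc[b]cb   (R,b)→(Q,a,-1)
state=Q head=1 tape=_b[c]acb   (Q,c)→(R,c,+1)
state=R head=2 tape=_bc[a]cb   (R,a)→(R,c,-1)
state=R head=1 tape=_b[c]ccb   (R,c)→(Q,b,-1)
state=Q head=0 tape=_[b]bccb   (Q,b)→(P,c,-1)
state=P head=-1 tape=[_]cbccb
At halt the head is at cell -1.

-1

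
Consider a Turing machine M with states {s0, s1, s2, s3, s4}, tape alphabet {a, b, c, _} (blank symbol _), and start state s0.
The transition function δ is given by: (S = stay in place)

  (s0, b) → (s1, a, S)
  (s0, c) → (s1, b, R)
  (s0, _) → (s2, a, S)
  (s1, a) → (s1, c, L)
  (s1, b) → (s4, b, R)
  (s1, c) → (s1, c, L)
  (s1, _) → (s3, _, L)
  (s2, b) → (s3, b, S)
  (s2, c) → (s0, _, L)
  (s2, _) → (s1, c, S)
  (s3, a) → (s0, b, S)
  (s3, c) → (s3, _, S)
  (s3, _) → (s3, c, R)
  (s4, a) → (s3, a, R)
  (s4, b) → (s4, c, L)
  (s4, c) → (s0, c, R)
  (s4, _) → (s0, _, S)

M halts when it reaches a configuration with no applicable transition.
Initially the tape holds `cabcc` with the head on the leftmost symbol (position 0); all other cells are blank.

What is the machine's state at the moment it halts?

s0 | [c]abcc_   read c → write b, move R, go to s1
s1 | b[a]bcc_   read a → write c, move L, go to s1
s1 | [b]cbcc_   read b → write b, move R, go to s4
s4 | b[c]bcc_   read c → write c, move R, go to s0
s0 | bc[b]cc_   read b → write a, move S, go to s1
s1 | bc[a]cc_   read a → write c, move L, go to s1
s1 | b[c]ccc_   read c → write c, move L, go to s1
s1 | [b]cccc_   read b → write b, move R, go to s4
s4 | b[c]ccc_   read c → write c, move R, go to s0
s0 | bc[c]cc_   read c → write b, move R, go to s1
s1 | bcb[c]c_   read c → write c, move L, go to s1
s1 | bc[b]cc_   read b → write b, move R, go to s4
s4 | bcb[c]c_   read c → write c, move R, go to s0
s0 | bcbc[c]_   read c → write b, move R, go to s1
s1 | bcbcb[_]   read _ → write _, move L, go to s3
s3 | bcbc[b]_
No transition is defined for (s3, b); M halts in state s3.

s3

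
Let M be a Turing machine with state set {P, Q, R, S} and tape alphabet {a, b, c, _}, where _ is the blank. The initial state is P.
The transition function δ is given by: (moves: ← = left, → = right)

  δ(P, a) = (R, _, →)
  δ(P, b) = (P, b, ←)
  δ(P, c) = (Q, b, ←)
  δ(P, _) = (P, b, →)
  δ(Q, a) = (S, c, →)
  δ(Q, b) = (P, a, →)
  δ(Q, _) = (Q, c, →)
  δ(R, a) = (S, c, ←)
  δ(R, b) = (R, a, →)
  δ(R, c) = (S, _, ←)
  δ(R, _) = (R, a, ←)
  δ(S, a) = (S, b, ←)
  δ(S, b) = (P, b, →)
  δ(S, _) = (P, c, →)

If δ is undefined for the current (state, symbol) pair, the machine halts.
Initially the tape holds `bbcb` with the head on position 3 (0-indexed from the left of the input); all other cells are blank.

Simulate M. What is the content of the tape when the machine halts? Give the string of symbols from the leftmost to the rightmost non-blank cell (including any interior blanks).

cbbcaa

P | _bbc[b]_   read b → write b, move ←, go to P
P | _bb[c]b_   read c → write b, move ←, go to Q
Q | _b[b]bb_   read b → write a, move →, go to P
P | _ba[b]b_   read b → write b, move ←, go to P
P | _b[a]bb_   read a → write _, move →, go to R
R | _b_[b]b_   read b → write a, move →, go to R
R | _b_a[b]_   read b → write a, move →, go to R
R | _b_aa[_]   read _ → write a, move ←, go to R
R | _b_a[a]a   read a → write c, move ←, go to S
S | _b_[a]ca   read a → write b, move ←, go to S
S | _b[_]bca   read _ → write c, move →, go to P
P | _bc[b]ca   read b → write b, move ←, go to P
P | _b[c]bca   read c → write b, move ←, go to Q
Q | _[b]bbca   read b → write a, move →, go to P
P | _a[b]bca   read b → write b, move ←, go to P
P | _[a]bbca   read a → write _, move →, go to R
R | __[b]bca   read b → write a, move →, go to R
R | __a[b]ca   read b → write a, move →, go to R
R | __aa[c]a   read c → write _, move ←, go to S
S | __a[a]_a   read a → write b, move ←, go to S
S | __[a]b_a   read a → write b, move ←, go to S
S | _[_]bb_a   read _ → write c, move →, go to P
P | _c[b]b_a   read b → write b, move ←, go to P
P | _[c]bb_a   read c → write b, move ←, go to Q
Q | [_]bbb_a   read _ → write c, move →, go to Q
Q | c[b]bb_a   read b → write a, move →, go to P
P | ca[b]b_a   read b → write b, move ←, go to P
P | c[a]bb_a   read a → write _, move →, go to R
R | c_[b]b_a   read b → write a, move →, go to R
R | c_a[b]_a   read b → write a, move →, go to R
R | c_aa[_]a   read _ → write a, move ←, go to R
R | c_a[a]aa   read a → write c, move ←, go to S
S | c_[a]caa   read a → write b, move ←, go to S
S | c[_]bcaa   read _ → write c, move →, go to P
P | cc[b]caa   read b → write b, move ←, go to P
P | c[c]bcaa   read c → write b, move ←, go to Q
Q | [c]bbcaa
The non-blank tape span at halt is cbbcaa.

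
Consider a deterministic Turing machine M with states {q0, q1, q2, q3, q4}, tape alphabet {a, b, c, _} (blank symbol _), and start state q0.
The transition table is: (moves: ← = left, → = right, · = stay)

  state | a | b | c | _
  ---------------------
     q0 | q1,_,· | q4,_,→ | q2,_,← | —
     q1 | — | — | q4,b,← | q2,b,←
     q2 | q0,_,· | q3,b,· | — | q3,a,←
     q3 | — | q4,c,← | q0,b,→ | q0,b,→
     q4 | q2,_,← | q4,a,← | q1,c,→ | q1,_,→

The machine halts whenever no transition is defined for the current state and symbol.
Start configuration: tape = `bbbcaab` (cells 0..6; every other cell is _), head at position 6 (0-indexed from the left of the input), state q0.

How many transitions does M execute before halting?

q0 | bbbcaa[b]__   read b → write _, move →, go to q4
q4 | bbbcaa_[_]_   read _ → write _, move →, go to q1
q1 | bbbcaa__[_]   read _ → write b, move ←, go to q2
q2 | bbbcaa_[_]b   read _ → write a, move ←, go to q3
q3 | bbbcaa[_]ab   read _ → write b, move →, go to q0
q0 | bbbcaab[a]b   read a → write _, move ·, go to q1
q1 | bbbcaab[_]b   read _ → write b, move ←, go to q2
q2 | bbbcaa[b]bb   read b → write b, move ·, go to q3
q3 | bbbcaa[b]bb   read b → write c, move ←, go to q4
q4 | bbbca[a]cbb   read a → write _, move ←, go to q2
q2 | bbbc[a]_cbb   read a → write _, move ·, go to q0
q0 | bbbc[_]_cbb
M halts after 11 transitions.

11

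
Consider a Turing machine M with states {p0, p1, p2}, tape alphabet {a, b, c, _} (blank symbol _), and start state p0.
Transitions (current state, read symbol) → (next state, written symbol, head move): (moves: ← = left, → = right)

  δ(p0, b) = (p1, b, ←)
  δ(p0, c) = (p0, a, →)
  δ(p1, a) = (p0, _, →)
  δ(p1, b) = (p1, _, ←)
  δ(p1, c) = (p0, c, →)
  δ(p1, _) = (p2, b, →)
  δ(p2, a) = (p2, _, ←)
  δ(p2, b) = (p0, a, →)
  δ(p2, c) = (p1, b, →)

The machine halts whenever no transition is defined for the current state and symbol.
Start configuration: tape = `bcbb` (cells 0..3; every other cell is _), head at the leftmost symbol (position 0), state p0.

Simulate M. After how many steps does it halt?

state=p0 head=0 tape=_[b]cbb_   (p0,b)→(p1,b,←)
state=p1 head=-1 tape=[_]bcbb_   (p1,_)→(p2,b,→)
state=p2 head=0 tape=b[b]cbb_   (p2,b)→(p0,a,→)
state=p0 head=1 tape=ba[c]bb_   (p0,c)→(p0,a,→)
state=p0 head=2 tape=baa[b]b_   (p0,b)→(p1,b,←)
state=p1 head=1 tape=ba[a]bb_   (p1,a)→(p0,_,→)
state=p0 head=2 tape=ba_[b]b_   (p0,b)→(p1,b,←)
state=p1 head=1 tape=ba[_]bb_   (p1,_)→(p2,b,→)
state=p2 head=2 tape=bab[b]b_   (p2,b)→(p0,a,→)
state=p0 head=3 tape=baba[b]_   (p0,b)→(p1,b,←)
state=p1 head=2 tape=bab[a]b_   (p1,a)→(p0,_,→)
state=p0 head=3 tape=bab_[b]_   (p0,b)→(p1,b,←)
state=p1 head=2 tape=bab[_]b_   (p1,_)→(p2,b,→)
state=p2 head=3 tape=babb[b]_   (p2,b)→(p0,a,→)
state=p0 head=4 tape=babba[_]
M halts after 14 transitions.

14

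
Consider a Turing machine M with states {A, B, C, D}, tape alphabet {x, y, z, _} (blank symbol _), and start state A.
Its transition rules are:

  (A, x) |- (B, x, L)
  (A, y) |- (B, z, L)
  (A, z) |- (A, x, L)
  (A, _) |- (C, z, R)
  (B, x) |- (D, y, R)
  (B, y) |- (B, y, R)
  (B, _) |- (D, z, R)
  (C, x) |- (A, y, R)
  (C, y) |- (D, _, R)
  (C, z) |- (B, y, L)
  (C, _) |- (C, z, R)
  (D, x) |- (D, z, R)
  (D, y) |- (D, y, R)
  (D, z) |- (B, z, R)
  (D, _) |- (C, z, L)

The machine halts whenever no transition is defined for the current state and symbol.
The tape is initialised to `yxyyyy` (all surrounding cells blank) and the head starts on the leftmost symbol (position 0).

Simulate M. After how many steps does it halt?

state=A head=0 tape=_[y]xyyyy___   (A,y)→(B,z,L)
state=B head=-1 tape=[_]zxyyyy___   (B,_)→(D,z,R)
state=D head=0 tape=z[z]xyyyy___   (D,z)→(B,z,R)
state=B head=1 tape=zz[x]yyyy___   (B,x)→(D,y,R)
state=D head=2 tape=zzy[y]yyy___   (D,y)→(D,y,R)
state=D head=3 tape=zzyy[y]yy___   (D,y)→(D,y,R)
state=D head=4 tape=zzyyy[y]y___   (D,y)→(D,y,R)
state=D head=5 tape=zzyyyy[y]___   (D,y)→(D,y,R)
state=D head=6 tape=zzyyyyy[_]__   (D,_)→(C,z,L)
state=C head=5 tape=zzyyyy[y]z__   (C,y)→(D,_,R)
state=D head=6 tape=zzyyyy_[z]__   (D,z)→(B,z,R)
state=B head=7 tape=zzyyyy_z[_]_   (B,_)→(D,z,R)
state=D head=8 tape=zzyyyy_zz[_]   (D,_)→(C,z,L)
state=C head=7 tape=zzyyyy_z[z]z   (C,z)→(B,y,L)
state=B head=6 tape=zzyyyy_[z]yz
M halts after 14 transitions.

14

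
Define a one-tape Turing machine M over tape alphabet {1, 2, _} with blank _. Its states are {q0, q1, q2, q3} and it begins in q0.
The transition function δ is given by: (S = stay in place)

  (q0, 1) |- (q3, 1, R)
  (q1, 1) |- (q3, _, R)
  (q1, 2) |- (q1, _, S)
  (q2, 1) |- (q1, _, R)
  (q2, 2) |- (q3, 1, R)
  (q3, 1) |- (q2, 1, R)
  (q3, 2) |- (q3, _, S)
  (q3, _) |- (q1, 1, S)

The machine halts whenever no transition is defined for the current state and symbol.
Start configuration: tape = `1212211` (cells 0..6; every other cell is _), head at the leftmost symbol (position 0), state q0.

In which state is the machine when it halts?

state=q0 head=0 tape=[1]212211_   (q0,1)→(q3,1,R)
state=q3 head=1 tape=1[2]12211_   (q3,2)→(q3,_,S)
state=q3 head=1 tape=1[_]12211_   (q3,_)→(q1,1,S)
state=q1 head=1 tape=1[1]12211_   (q1,1)→(q3,_,R)
state=q3 head=2 tape=1_[1]2211_   (q3,1)→(q2,1,R)
state=q2 head=3 tape=1_1[2]211_   (q2,2)→(q3,1,R)
state=q3 head=4 tape=1_11[2]11_   (q3,2)→(q3,_,S)
state=q3 head=4 tape=1_11[_]11_   (q3,_)→(q1,1,S)
state=q1 head=4 tape=1_11[1]11_   (q1,1)→(q3,_,R)
state=q3 head=5 tape=1_11_[1]1_   (q3,1)→(q2,1,R)
state=q2 head=6 tape=1_11_1[1]_   (q2,1)→(q1,_,R)
state=q1 head=7 tape=1_11_1_[_]
No transition is defined for (q1, _); M halts in state q1.

q1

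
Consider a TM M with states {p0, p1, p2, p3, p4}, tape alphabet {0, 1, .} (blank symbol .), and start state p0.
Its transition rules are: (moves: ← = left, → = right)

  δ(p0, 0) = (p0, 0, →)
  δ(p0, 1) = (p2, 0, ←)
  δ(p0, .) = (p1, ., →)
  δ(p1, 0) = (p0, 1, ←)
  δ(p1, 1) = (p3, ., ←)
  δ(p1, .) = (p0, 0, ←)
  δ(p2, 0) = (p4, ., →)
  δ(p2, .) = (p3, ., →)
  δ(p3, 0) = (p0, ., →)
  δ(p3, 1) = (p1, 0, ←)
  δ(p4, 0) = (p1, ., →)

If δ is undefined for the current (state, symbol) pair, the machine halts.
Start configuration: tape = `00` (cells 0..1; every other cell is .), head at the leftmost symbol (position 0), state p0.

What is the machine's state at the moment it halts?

state=p0 head=0 tape=[0]0..   (p0,0)→(p0,0,→)
state=p0 head=1 tape=0[0]..   (p0,0)→(p0,0,→)
state=p0 head=2 tape=00[.].   (p0,.)→(p1,.,→)
state=p1 head=3 tape=00.[.]   (p1,.)→(p0,0,←)
state=p0 head=2 tape=00[.]0   (p0,.)→(p1,.,→)
state=p1 head=3 tape=00.[0]   (p1,0)→(p0,1,←)
state=p0 head=2 tape=00[.]1   (p0,.)→(p1,.,→)
state=p1 head=3 tape=00.[1]   (p1,1)→(p3,.,←)
state=p3 head=2 tape=00[.].
No transition is defined for (p3, .); M halts in state p3.

p3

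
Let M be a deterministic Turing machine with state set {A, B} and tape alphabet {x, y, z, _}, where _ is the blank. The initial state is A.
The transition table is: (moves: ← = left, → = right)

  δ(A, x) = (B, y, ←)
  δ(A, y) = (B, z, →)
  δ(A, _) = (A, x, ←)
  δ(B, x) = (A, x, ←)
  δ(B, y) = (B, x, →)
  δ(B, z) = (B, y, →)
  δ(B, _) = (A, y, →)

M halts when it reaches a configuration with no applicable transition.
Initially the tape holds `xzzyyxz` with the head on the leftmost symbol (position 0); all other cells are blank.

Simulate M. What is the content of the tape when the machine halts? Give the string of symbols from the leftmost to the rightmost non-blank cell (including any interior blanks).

yzyzxyxz

A | _[x]zzyyxz   read x → write y, move ←, go to B
B | [_]yzzyyxz   read _ → write y, move →, go to A
A | y[y]zzyyxz   read y → write z, move →, go to B
B | yz[z]zyyxz   read z → write y, move →, go to B
B | yzy[z]yyxz   read z → write y, move →, go to B
B | yzyy[y]yxz   read y → write x, move →, go to B
B | yzyyx[y]xz   read y → write x, move →, go to B
B | yzyyxx[x]z   read x → write x, move ←, go to A
A | yzyyx[x]xz   read x → write y, move ←, go to B
B | yzyy[x]yxz   read x → write x, move ←, go to A
A | yzy[y]xyxz   read y → write z, move →, go to B
B | yzyz[x]yxz   read x → write x, move ←, go to A
A | yzy[z]xyxz
The non-blank tape span at halt is yzyzxyxz.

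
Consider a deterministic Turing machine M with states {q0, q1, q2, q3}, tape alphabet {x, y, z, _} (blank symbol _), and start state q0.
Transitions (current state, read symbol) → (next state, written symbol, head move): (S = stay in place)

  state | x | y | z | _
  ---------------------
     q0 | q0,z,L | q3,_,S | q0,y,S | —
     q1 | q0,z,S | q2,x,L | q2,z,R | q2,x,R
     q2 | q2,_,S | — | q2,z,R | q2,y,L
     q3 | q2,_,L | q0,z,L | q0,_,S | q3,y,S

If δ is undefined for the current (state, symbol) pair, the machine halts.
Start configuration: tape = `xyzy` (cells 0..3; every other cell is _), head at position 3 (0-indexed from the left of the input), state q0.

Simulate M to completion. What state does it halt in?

q0 | _xyz[y]   read y → write _, move S, go to q3
q3 | _xyz[_]   read _ → write y, move S, go to q3
q3 | _xyz[y]   read y → write z, move L, go to q0
q0 | _xy[z]z   read z → write y, move S, go to q0
q0 | _xy[y]z   read y → write _, move S, go to q3
q3 | _xy[_]z   read _ → write y, move S, go to q3
q3 | _xy[y]z   read y → write z, move L, go to q0
q0 | _x[y]zz   read y → write _, move S, go to q3
q3 | _x[_]zz   read _ → write y, move S, go to q3
q3 | _x[y]zz   read y → write z, move L, go to q0
q0 | _[x]zzz   read x → write z, move L, go to q0
q0 | [_]zzzz
No transition is defined for (q0, _); M halts in state q0.

q0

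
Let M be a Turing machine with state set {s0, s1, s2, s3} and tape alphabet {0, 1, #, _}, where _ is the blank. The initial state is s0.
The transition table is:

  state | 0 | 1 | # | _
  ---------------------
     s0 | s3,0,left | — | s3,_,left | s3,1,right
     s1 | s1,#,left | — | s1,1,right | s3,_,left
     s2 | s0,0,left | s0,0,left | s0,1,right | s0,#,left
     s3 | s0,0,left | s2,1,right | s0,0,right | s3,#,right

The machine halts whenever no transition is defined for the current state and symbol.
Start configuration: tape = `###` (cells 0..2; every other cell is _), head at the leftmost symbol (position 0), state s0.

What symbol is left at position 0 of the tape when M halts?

1

state=s0 head=0 tape=_[#]##   (s0,#)→(s3,_,left)
state=s3 head=-1 tape=[_]_##   (s3,_)→(s3,#,right)
state=s3 head=0 tape=#[_]##   (s3,_)→(s3,#,right)
state=s3 head=1 tape=##[#]#   (s3,#)→(s0,0,right)
state=s0 head=2 tape=##0[#]   (s0,#)→(s3,_,left)
state=s3 head=1 tape=##[0]_   (s3,0)→(s0,0,left)
state=s0 head=0 tape=#[#]0_   (s0,#)→(s3,_,left)
state=s3 head=-1 tape=[#]_0_   (s3,#)→(s0,0,right)
state=s0 head=0 tape=0[_]0_   (s0,_)→(s3,1,right)
state=s3 head=1 tape=01[0]_   (s3,0)→(s0,0,left)
state=s0 head=0 tape=0[1]0_
Cell 0 holds 1 when M halts.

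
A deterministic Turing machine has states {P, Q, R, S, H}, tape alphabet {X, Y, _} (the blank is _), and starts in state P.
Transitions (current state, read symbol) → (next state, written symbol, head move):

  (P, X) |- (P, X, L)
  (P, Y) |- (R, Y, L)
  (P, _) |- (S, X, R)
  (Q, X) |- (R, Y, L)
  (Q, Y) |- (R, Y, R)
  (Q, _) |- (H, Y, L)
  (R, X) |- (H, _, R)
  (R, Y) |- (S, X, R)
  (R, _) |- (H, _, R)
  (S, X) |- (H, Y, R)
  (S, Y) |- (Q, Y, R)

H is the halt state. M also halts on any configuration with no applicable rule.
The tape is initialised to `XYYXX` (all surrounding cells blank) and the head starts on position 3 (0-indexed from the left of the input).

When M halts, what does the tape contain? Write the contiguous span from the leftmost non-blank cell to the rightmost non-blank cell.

P | XYY[X]X_   read X → write X, move L, go to P
P | XY[Y]XX_   read Y → write Y, move L, go to R
R | X[Y]YXX_   read Y → write X, move R, go to S
S | XX[Y]XX_   read Y → write Y, move R, go to Q
Q | XXY[X]X_   read X → write Y, move L, go to R
R | XX[Y]YX_   read Y → write X, move R, go to S
S | XXX[Y]X_   read Y → write Y, move R, go to Q
Q | XXXY[X]_   read X → write Y, move L, go to R
R | XXX[Y]Y_   read Y → write X, move R, go to S
S | XXXX[Y]_   read Y → write Y, move R, go to Q
Q | XXXXY[_]   read _ → write Y, move L, go to H
H | XXXX[Y]Y
The non-blank tape span at halt is XXXXYY.

XXXXYY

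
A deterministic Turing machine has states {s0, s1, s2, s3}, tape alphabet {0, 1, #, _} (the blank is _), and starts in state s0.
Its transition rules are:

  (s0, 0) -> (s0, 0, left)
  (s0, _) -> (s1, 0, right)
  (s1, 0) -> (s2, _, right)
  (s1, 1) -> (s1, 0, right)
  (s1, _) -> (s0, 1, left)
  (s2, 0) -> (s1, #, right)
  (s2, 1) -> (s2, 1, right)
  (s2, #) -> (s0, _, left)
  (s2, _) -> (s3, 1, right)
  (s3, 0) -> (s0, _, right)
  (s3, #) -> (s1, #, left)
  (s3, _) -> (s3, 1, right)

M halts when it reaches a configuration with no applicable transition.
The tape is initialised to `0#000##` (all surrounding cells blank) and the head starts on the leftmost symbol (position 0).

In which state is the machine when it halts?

s0

s0 | __[0]#000##   read 0 → write 0, move left, go to s0
s0 | _[_]0#000##   read _ → write 0, move right, go to s1
s1 | _0[0]#000##   read 0 → write _, move right, go to s2
s2 | _0_[#]000##   read # → write _, move left, go to s0
s0 | _0[_]_000##   read _ → write 0, move right, go to s1
s1 | _00[_]000##   read _ → write 1, move left, go to s0
s0 | _0[0]1000##   read 0 → write 0, move left, go to s0
s0 | _[0]01000##   read 0 → write 0, move left, go to s0
s0 | [_]001000##   read _ → write 0, move right, go to s1
s1 | 0[0]01000##   read 0 → write _, move right, go to s2
s2 | 0_[0]1000##   read 0 → write #, move right, go to s1
s1 | 0_#[1]000##   read 1 → write 0, move right, go to s1
s1 | 0_#0[0]00##   read 0 → write _, move right, go to s2
s2 | 0_#0_[0]0##   read 0 → write #, move right, go to s1
s1 | 0_#0_#[0]##   read 0 → write _, move right, go to s2
s2 | 0_#0_#_[#]#   read # → write _, move left, go to s0
s0 | 0_#0_#[_]_#   read _ → write 0, move right, go to s1
s1 | 0_#0_#0[_]#   read _ → write 1, move left, go to s0
s0 | 0_#0_#[0]1#   read 0 → write 0, move left, go to s0
s0 | 0_#0_[#]01#
No transition is defined for (s0, #); M halts in state s0.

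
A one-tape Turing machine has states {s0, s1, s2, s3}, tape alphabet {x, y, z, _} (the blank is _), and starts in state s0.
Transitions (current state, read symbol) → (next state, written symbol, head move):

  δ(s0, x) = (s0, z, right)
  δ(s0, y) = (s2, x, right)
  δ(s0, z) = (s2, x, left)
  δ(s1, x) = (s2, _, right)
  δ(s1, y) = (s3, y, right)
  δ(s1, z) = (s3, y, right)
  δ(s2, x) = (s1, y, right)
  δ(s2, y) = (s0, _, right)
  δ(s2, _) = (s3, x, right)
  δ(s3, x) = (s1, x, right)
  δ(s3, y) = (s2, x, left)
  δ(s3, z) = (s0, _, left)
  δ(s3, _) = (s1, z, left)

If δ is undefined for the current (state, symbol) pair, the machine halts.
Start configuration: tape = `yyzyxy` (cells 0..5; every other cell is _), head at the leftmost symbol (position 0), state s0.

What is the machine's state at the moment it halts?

s0 | [y]yzyxy__   read y → write x, move right, go to s2
s2 | x[y]zyxy__   read y → write _, move right, go to s0
s0 | x_[z]yxy__   read z → write x, move left, go to s2
s2 | x[_]xyxy__   read _ → write x, move right, go to s3
s3 | xx[x]yxy__   read x → write x, move right, go to s1
s1 | xxx[y]xy__   read y → write y, move right, go to s3
s3 | xxxy[x]y__   read x → write x, move right, go to s1
s1 | xxxyx[y]__   read y → write y, move right, go to s3
s3 | xxxyxy[_]_   read _ → write z, move left, go to s1
s1 | xxxyx[y]z_   read y → write y, move right, go to s3
s3 | xxxyxy[z]_   read z → write _, move left, go to s0
s0 | xxxyx[y]__   read y → write x, move right, go to s2
s2 | xxxyxx[_]_   read _ → write x, move right, go to s3
s3 | xxxyxxx[_]   read _ → write z, move left, go to s1
s1 | xxxyxx[x]z   read x → write _, move right, go to s2
s2 | xxxyxx_[z]
No transition is defined for (s2, z); M halts in state s2.

s2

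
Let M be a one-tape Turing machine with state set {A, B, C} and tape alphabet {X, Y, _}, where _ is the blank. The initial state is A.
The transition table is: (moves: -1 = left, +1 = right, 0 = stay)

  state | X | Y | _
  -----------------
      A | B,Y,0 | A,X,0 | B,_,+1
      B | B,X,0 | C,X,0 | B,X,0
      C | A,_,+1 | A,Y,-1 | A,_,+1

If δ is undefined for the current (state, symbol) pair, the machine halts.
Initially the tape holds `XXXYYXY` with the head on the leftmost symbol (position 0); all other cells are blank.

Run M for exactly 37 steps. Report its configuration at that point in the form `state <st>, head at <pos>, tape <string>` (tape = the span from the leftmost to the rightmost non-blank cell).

state B, head at 8, tape X

state=A head=0 tape=[X]XXYYXY__   (A,X)→(B,Y,0)
state=B head=0 tape=[Y]XXYYXY__   (B,Y)→(C,X,0)
state=C head=0 tape=[X]XXYYXY__   (C,X)→(A,_,+1)
state=A head=1 tape=_[X]XYYXY__   (A,X)→(B,Y,0)
state=B head=1 tape=_[Y]XYYXY__   (B,Y)→(C,X,0)
state=C head=1 tape=_[X]XYYXY__   (C,X)→(A,_,+1)
state=A head=2 tape=__[X]YYXY__   (A,X)→(B,Y,0)
state=B head=2 tape=__[Y]YYXY__   (B,Y)→(C,X,0)
state=C head=2 tape=__[X]YYXY__   (C,X)→(A,_,+1)
state=A head=3 tape=___[Y]YXY__   (A,Y)→(A,X,0)
state=A head=3 tape=___[X]YXY__   (A,X)→(B,Y,0)
state=B head=3 tape=___[Y]YXY__   (B,Y)→(C,X,0)
state=C head=3 tape=___[X]YXY__   (C,X)→(A,_,+1)
state=A head=4 tape=____[Y]XY__   (A,Y)→(A,X,0)
state=A head=4 tape=____[X]XY__   (A,X)→(B,Y,0)
state=B head=4 tape=____[Y]XY__   (B,Y)→(C,X,0)
state=C head=4 tape=____[X]XY__   (C,X)→(A,_,+1)
state=A head=5 tape=_____[X]Y__   (A,X)→(B,Y,0)
state=B head=5 tape=_____[Y]Y__   (B,Y)→(C,X,0)
state=C head=5 tape=_____[X]Y__   (C,X)→(A,_,+1)
state=A head=6 tape=______[Y]__   (A,Y)→(A,X,0)
state=A head=6 tape=______[X]__   (A,X)→(B,Y,0)
state=B head=6 tape=______[Y]__   (B,Y)→(C,X,0)
state=C head=6 tape=______[X]__   (C,X)→(A,_,+1)
state=A head=7 tape=_______[_]_   (A,_)→(B,_,+1)
state=B head=8 tape=________[_]   (B,_)→(B,X,0)
state=B head=8 tape=________[X]   (B,X)→(B,X,0)
state=B head=8 tape=________[X]   (B,X)→(B,X,0)
state=B head=8 tape=________[X]   (B,X)→(B,X,0)
state=B head=8 tape=________[X]   (B,X)→(B,X,0)
state=B head=8 tape=________[X]   (B,X)→(B,X,0)
state=B head=8 tape=________[X]   (B,X)→(B,X,0)
state=B head=8 tape=________[X]   (B,X)→(B,X,0)
state=B head=8 tape=________[X]   (B,X)→(B,X,0)
state=B head=8 tape=________[X]   (B,X)→(B,X,0)
state=B head=8 tape=________[X]   (B,X)→(B,X,0)
state=B head=8 tape=________[X]   (B,X)→(B,X,0)
state=B head=8 tape=________[X]
After 37 steps: state B, head at 8, tape X.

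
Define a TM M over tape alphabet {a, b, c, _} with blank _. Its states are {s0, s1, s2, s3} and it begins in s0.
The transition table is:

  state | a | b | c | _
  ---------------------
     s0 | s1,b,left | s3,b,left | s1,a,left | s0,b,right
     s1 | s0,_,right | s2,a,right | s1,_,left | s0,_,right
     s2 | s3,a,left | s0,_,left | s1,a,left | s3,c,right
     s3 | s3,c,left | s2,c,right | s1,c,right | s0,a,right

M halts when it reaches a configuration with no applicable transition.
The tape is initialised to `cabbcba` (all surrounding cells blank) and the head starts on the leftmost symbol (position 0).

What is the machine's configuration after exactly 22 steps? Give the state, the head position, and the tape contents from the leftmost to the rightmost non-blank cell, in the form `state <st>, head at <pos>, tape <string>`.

state s0, head at -2, tape bbbabbcba

state=s0 head=0 tape=___[c]abbcba   (s0,c)→(s1,a,left)
state=s1 head=-1 tape=__[_]aabbcba   (s1,_)→(s0,_,right)
state=s0 head=0 tape=___[a]abbcba   (s0,a)→(s1,b,left)
state=s1 head=-1 tape=__[_]babbcba   (s1,_)→(s0,_,right)
state=s0 head=0 tape=___[b]abbcba   (s0,b)→(s3,b,left)
state=s3 head=-1 tape=__[_]babbcba   (s3,_)→(s0,a,right)
state=s0 head=0 tape=__a[b]abbcba   (s0,b)→(s3,b,left)
state=s3 head=-1 tape=__[a]babbcba   (s3,a)→(s3,c,left)
state=s3 head=-2 tape=_[_]cbabbcba   (s3,_)→(s0,a,right)
state=s0 head=-1 tape=_a[c]babbcba   (s0,c)→(s1,a,left)
state=s1 head=-2 tape=_[a]ababbcba   (s1,a)→(s0,_,right)
state=s0 head=-1 tape=__[a]babbcba   (s0,a)→(s1,b,left)
state=s1 head=-2 tape=_[_]bbabbcba   (s1,_)→(s0,_,right)
state=s0 head=-1 tape=__[b]babbcba   (s0,b)→(s3,b,left)
state=s3 head=-2 tape=_[_]bbabbcba   (s3,_)→(s0,a,right)
state=s0 head=-1 tape=_a[b]babbcba   (s0,b)→(s3,b,left)
state=s3 head=-2 tape=_[a]bbabbcba   (s3,a)→(s3,c,left)
state=s3 head=-3 tape=[_]cbbabbcba   (s3,_)→(s0,a,right)
state=s0 head=-2 tape=a[c]bbabbcba   (s0,c)→(s1,a,left)
state=s1 head=-3 tape=[a]abbabbcba   (s1,a)→(s0,_,right)
state=s0 head=-2 tape=_[a]bbabbcba   (s0,a)→(s1,b,left)
state=s1 head=-3 tape=[_]bbbabbcba   (s1,_)→(s0,_,right)
state=s0 head=-2 tape=_[b]bbabbcba
After 22 steps: state s0, head at -2, tape bbbabbcba.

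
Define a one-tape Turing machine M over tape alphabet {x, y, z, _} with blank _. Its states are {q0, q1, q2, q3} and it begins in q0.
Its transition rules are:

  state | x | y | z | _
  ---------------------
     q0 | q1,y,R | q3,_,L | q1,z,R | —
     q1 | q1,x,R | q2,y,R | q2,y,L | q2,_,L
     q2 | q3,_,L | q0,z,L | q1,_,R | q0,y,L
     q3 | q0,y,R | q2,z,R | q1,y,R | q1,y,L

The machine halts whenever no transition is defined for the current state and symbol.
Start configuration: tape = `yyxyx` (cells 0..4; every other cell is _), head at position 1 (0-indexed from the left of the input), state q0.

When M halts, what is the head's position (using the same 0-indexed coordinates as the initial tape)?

-3

q0 | ___y[y]xyx   read y → write _, move L, go to q3
q3 | ___[y]_xyx   read y → write z, move R, go to q2
q2 | ___z[_]xyx   read _ → write y, move L, go to q0
q0 | ___[z]yxyx   read z → write z, move R, go to q1
q1 | ___z[y]xyx   read y → write y, move R, go to q2
q2 | ___zy[x]yx   read x → write _, move L, go to q3
q3 | ___z[y]_yx   read y → write z, move R, go to q2
q2 | ___zz[_]yx   read _ → write y, move L, go to q0
q0 | ___z[z]yyx   read z → write z, move R, go to q1
q1 | ___zz[y]yx   read y → write y, move R, go to q2
q2 | ___zzy[y]x   read y → write z, move L, go to q0
q0 | ___zz[y]zx   read y → write _, move L, go to q3
q3 | ___z[z]_zx   read z → write y, move R, go to q1
q1 | ___zy[_]zx   read _ → write _, move L, go to q2
q2 | ___z[y]_zx   read y → write z, move L, go to q0
q0 | ___[z]z_zx   read z → write z, move R, go to q1
q1 | ___z[z]_zx   read z → write y, move L, go to q2
q2 | ___[z]y_zx   read z → write _, move R, go to q1
q1 | ____[y]_zx   read y → write y, move R, go to q2
q2 | ____y[_]zx   read _ → write y, move L, go to q0
q0 | ____[y]yzx   read y → write _, move L, go to q3
q3 | ___[_]_yzx   read _ → write y, move L, go to q1
q1 | __[_]y_yzx   read _ → write _, move L, go to q2
q2 | _[_]_y_yzx   read _ → write y, move L, go to q0
q0 | [_]y_y_yzx
At halt the head is at cell -3.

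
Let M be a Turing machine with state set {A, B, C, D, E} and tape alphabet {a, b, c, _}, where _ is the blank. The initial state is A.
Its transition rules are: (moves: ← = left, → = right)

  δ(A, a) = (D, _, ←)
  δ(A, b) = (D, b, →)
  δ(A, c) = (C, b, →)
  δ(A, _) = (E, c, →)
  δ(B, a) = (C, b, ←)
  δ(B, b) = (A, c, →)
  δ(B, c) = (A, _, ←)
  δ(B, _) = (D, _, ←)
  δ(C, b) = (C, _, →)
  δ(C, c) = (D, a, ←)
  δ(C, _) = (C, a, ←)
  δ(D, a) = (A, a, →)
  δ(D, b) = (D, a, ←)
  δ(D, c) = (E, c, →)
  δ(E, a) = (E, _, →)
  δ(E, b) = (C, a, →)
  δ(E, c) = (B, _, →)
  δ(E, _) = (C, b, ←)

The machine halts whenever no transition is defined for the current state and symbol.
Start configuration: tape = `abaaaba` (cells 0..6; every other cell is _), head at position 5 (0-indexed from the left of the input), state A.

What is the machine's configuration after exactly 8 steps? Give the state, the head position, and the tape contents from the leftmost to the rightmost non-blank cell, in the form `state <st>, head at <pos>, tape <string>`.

A | abaaa[b]a__   read b → write b, move →, go to D
D | abaaab[a]__   read a → write a, move →, go to A
A | abaaaba[_]_   read _ → write c, move →, go to E
E | abaaabac[_]   read _ → write b, move ←, go to C
C | abaaaba[c]b   read c → write a, move ←, go to D
D | abaaab[a]ab   read a → write a, move →, go to A
A | abaaaba[a]b   read a → write _, move ←, go to D
D | abaaab[a]_b   read a → write a, move →, go to A
A | abaaaba[_]b
After 8 steps: state A, head at 7, tape abaaaba_b.

state A, head at 7, tape abaaaba_b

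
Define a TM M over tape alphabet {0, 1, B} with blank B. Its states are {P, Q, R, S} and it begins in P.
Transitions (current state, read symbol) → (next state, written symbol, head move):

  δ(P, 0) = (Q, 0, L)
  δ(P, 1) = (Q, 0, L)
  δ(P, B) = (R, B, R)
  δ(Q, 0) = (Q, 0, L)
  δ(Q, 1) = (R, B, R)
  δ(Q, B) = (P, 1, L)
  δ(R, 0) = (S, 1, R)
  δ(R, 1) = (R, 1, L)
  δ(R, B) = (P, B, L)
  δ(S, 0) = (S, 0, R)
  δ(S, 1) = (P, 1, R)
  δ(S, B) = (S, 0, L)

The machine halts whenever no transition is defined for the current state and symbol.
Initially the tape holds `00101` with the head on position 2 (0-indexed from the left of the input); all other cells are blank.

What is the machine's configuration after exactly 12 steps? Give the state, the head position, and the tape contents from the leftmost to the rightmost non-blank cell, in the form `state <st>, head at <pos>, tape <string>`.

state R, head at -2, tape 100001

state=P head=2 tape=BBB00[1]01   (P,1)→(Q,0,L)
state=Q head=1 tape=BBB0[0]001   (Q,0)→(Q,0,L)
state=Q head=0 tape=BBB[0]0001   (Q,0)→(Q,0,L)
state=Q head=-1 tape=BB[B]00001   (Q,B)→(P,1,L)
state=P head=-2 tape=B[B]100001   (P,B)→(R,B,R)
state=R head=-1 tape=BB[1]00001   (R,1)→(R,1,L)
state=R head=-2 tape=B[B]100001   (R,B)→(P,B,L)
state=P head=-3 tape=[B]B100001   (P,B)→(R,B,R)
state=R head=-2 tape=B[B]100001   (R,B)→(P,B,L)
state=P head=-3 tape=[B]B100001   (P,B)→(R,B,R)
state=R head=-2 tape=B[B]100001   (R,B)→(P,B,L)
state=P head=-3 tape=[B]B100001   (P,B)→(R,B,R)
state=R head=-2 tape=B[B]100001
After 12 steps: state R, head at -2, tape 100001.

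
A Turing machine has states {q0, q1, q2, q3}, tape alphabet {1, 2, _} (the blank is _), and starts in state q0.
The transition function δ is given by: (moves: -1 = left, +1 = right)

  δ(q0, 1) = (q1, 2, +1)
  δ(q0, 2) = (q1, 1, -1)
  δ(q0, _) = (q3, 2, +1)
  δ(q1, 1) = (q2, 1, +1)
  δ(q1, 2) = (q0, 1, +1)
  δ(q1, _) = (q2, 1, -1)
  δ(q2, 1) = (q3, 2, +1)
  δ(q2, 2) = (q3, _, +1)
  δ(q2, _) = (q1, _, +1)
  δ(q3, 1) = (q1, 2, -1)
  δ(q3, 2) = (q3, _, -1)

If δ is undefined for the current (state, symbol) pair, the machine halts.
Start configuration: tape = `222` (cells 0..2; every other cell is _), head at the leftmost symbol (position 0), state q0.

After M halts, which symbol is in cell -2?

q0 | ___[2]22   read 2 → write 1, move -1, go to q1
q1 | __[_]122   read _ → write 1, move -1, go to q2
q2 | _[_]1122   read _ → write _, move +1, go to q1
q1 | __[1]122   read 1 → write 1, move +1, go to q2
q2 | __1[1]22   read 1 → write 2, move +1, go to q3
q3 | __12[2]2   read 2 → write _, move -1, go to q3
q3 | __1[2]_2   read 2 → write _, move -1, go to q3
q3 | __[1]__2   read 1 → write 2, move -1, go to q1
q1 | _[_]2__2   read _ → write 1, move -1, go to q2
q2 | [_]12__2   read _ → write _, move +1, go to q1
q1 | _[1]2__2   read 1 → write 1, move +1, go to q2
q2 | _1[2]__2   read 2 → write _, move +1, go to q3
q3 | _1_[_]_2
Cell -2 holds 1 when M halts.

1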